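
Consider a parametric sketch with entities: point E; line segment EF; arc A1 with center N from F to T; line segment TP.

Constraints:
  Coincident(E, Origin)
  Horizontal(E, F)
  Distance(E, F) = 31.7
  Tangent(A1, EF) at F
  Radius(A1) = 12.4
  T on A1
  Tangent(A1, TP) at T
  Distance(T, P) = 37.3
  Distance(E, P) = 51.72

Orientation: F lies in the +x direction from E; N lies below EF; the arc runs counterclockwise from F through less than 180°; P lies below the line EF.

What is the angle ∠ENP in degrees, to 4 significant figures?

89.38°

Checks: ∠(NF, FE) = 90.00° ✓; |NT| = 12.40 ✓; ∠(NT, TP) = 90.00° ✓; |TP| = 37.30 ✓; |EP| = 51.72 ✓.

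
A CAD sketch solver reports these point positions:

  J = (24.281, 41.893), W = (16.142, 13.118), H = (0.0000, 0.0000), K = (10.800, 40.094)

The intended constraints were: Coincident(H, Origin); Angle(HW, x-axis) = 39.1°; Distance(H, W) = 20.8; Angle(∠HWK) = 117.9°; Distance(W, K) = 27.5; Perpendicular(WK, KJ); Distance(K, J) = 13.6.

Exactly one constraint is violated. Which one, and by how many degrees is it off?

Perpendicular(WK, KJ) — off by 3.60°.

H = (0.00, 0.00) ✓; HW at 39.10° ✓; |HW| = 20.80 ✓; ∠HWK = 117.9° ✓; |WK| = 27.50 ✓; ∠(WK, KJ) = 93.60° ✗; |KJ| = 13.60 ✓.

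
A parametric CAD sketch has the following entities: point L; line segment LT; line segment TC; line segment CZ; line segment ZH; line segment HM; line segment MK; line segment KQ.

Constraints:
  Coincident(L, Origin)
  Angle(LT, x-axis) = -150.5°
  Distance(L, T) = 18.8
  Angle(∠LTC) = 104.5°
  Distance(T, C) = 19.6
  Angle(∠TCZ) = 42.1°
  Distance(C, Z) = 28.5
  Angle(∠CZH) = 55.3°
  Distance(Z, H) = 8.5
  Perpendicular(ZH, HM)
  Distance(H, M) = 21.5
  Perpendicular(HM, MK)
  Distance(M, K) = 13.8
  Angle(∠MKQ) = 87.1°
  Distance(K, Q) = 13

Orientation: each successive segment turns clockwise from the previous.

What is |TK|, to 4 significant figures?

29.75

ZH ⟂ HM, so HM runs at 141.4°; with |HM| = 21.5, M = (-23.65, 9.674). HM is perpendicular to MK, so MK runs at 51.40°; with |MK| = 13.8, K = (-15.04, 20.46). Then |TK| = |K − T| = 29.75.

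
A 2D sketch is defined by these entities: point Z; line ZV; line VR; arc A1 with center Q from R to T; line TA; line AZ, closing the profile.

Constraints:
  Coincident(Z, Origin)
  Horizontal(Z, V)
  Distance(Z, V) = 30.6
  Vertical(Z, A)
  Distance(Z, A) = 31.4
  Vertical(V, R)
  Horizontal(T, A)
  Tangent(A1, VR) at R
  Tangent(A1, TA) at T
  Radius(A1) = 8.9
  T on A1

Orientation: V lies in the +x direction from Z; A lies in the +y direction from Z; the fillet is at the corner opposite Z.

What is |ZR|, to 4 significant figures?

37.98

Z is at the origin; ZV is horizontal with |ZV| = 30.6 and V on the +x side, so V = (30.60, 0.000). ZA is vertical with |ZA| = 31.4 and A on the +y side, so A = (0.000, 31.40). The virtual corner opposite Z is at (30.60, 31.40). The tangent condition forces QR to be normal to VR and tangency of A1 to TA means the radius QT is perpendicular to TA, with radius 8.9, so the center Q sits 8.9 in from both sides at Q = (21.70, 22.50). That places the tangent points at R = (30.60, 22.50) on VR and T = (21.70, 31.40) on TA. Then |ZR| = |R − Z| = 37.98.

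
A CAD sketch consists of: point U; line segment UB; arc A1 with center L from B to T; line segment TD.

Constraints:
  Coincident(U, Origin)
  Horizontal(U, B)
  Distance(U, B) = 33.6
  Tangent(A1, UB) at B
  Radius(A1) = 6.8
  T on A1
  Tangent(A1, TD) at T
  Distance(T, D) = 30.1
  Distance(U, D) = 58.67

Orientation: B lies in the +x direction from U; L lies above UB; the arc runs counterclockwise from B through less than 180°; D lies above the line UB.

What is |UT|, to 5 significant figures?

40.516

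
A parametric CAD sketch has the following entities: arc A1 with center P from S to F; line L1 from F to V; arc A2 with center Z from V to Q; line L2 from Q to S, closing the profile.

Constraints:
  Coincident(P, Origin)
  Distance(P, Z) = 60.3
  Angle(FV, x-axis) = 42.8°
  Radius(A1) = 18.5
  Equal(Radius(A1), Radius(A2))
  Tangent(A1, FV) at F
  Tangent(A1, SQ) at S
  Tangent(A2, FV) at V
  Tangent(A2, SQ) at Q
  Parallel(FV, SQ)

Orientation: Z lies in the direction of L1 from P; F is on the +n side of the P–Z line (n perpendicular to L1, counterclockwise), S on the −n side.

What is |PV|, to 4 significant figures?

63.07

The slot axis is L1's direction at 42.8°, so u = (cos 42.8°, sin 42.8°) = (0.7337, 0.6794) and n = (−sin 42.8°, cos 42.8°) = (-0.6794, 0.7337). P is at the origin and Z lies 60.3 along u from P, so Z = 60.3·u = (44.24, 40.97). Tangency of A1 to both parallel lines with radius 18.5 puts F and S at P ± 18.5·n: F = (-12.57, 13.57), S = (12.57, -13.57). Equal radii place V and Q the same way about Z: V = Z + 18.5·n = (31.67, 54.54), Q = Z − 18.5·n = (56.81, 27.40). Then |PV| = |V − P| = 63.07.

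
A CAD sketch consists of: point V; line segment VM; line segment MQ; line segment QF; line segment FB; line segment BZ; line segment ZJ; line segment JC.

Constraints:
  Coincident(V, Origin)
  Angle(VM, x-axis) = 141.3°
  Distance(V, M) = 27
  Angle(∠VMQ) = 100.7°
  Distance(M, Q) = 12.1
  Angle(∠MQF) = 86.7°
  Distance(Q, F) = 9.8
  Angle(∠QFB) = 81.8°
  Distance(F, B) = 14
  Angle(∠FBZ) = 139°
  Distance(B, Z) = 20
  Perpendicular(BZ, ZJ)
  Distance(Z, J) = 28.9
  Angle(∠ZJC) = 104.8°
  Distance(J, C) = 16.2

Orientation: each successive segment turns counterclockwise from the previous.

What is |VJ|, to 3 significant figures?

54.7

V is at the origin; VM runs at 141.3° with length 27.0, so M = (-21.1, 16.9). ∠VMQ = 100.7° gives MQ at -139° from the x-axis; with |MQ| = 12.1, Q = (-30.3, 9.01). ∠MQF = 86.7° gives QF at -46.1° from the x-axis; with |QF| = 9.8, F = (-23.5, 1.95). ∠QFB = 81.8° gives FB at 52.1° from the x-axis; with |FB| = 14.0, B = (-14.9, 13.0). ∠FBZ = 139.0° gives BZ at 93.1° from the x-axis; with |BZ| = 20.0, Z = (-15.9, 33.0). BZ ⟂ ZJ, so ZJ runs at -177°; with |ZJ| = 28.9, J = (-44.8, 31.4). Then |VJ| = |J − V| = 54.7.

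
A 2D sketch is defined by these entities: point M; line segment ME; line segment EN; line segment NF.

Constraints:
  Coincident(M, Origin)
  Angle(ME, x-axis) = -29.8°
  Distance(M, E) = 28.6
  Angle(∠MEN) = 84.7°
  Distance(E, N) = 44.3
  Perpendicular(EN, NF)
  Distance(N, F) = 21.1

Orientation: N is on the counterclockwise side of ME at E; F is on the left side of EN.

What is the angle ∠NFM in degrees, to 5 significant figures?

100.04°

M is at the origin; ME runs at -29.8° with length 28.6, so E = 28.6·(cos -29.8°, sin -29.8°) = (24.818, -14.213). ∠MEN = 84.7°, so EN runs at -29.8° + (180° − 84.7°) = 65.500° from the x-axis; with |EN| = 44.3, N = E + 44.3·(cos 65.500°, sin 65.500°) = (43.189, 26.098). The perpendicularity gives NF at right angles to EN; with |NF| = 21.1 on the left of EN, F = N + 21.1·(-0.90996, 0.41469) = (23.989, 34.848). Then cos ∠NFM = FN·FM / (|FN||FM|), giving 100.04°.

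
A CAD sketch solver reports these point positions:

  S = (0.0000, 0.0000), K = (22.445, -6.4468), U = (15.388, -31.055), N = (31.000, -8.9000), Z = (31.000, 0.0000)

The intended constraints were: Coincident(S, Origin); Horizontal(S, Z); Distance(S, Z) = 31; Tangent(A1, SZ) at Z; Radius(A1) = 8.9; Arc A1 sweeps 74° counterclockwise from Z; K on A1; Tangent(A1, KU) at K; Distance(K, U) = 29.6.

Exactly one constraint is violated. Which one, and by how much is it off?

Distance(K, U) = 29.6 — off by 4.00.

S = (0.00, 0.00) ✓; S.y = 0.00, Z.y = 0.00 ✓; |SZ| = 31.00 ✓; ∠(NZ, ZS) = 90.00° ✓; |NZ| = 8.900 ✓; bearing(N→K) − bearing(N→Z) = 74.00° ✓; |NK| = 8.900 ✓; ∠(NK, KU) = 90.00° ✓; |KU| = 25.60 ✗.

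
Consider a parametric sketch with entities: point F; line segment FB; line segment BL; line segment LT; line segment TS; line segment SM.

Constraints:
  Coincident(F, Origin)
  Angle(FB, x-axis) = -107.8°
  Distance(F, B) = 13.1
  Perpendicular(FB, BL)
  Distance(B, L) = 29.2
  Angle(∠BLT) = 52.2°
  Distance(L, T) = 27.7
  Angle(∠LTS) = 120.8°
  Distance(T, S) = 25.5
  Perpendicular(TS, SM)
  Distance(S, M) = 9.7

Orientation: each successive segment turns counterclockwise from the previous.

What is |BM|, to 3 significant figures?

15.0

F is at the origin; FB runs at -107.8° with length 13.1, so B = (-4.00, -12.5). The perpendicularity gives BL at right angles to FB, so BL runs at -17.8°; with |BL| = 29.2, L = (23.8, -21.4). ∠BLT = 52.2° gives LT at 110° from the x-axis; with |LT| = 27.7, T = (14.3, 4.63). ∠LTS = 120.8° gives TS at 169° from the x-axis; with |TS| = 25.5, S = (-10.7, 9.41). The perpendicularity gives SM at right angles to TS, so SM runs at -101°; with |SM| = 9.7, M = (-12.5, -0.120). Then |BM| = |M − B| = 15.0.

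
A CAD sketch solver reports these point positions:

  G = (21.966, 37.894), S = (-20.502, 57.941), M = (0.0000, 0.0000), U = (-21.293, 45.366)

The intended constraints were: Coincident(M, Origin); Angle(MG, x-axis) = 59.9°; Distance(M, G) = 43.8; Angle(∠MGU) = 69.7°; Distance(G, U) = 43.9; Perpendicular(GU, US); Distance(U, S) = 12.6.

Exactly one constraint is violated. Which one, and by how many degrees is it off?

Perpendicular(GU, US) — off by 6.20°.

M = (0.00, 0.00) ✓; MG at 59.90° ✓; |MG| = 43.80 ✓; ∠MGU = 69.70° ✓; |GU| = 43.90 ✓; ∠(GU, US) = 83.80° ✗; |US| = 12.60 ✓.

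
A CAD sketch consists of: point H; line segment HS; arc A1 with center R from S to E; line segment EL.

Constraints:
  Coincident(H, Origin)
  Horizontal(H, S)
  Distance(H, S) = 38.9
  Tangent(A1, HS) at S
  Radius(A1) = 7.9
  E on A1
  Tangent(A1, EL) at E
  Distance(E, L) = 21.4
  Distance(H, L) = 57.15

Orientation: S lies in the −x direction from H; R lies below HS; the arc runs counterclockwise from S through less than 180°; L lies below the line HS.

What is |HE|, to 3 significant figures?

47.2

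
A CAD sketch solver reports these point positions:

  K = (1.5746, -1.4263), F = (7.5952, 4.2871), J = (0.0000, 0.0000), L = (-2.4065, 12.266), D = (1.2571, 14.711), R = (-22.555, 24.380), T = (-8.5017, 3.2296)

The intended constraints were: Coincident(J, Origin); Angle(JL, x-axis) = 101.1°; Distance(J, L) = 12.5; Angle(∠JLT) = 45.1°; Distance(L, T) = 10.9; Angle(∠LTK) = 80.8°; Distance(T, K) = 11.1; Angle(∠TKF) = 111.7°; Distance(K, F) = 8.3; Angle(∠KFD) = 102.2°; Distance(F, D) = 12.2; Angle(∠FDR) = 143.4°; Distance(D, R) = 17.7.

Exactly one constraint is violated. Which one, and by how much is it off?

Distance(D, R) = 17.7 — off by 8.00.

J = (0.00, 0.00) ✓; JL at 101.1° ✓; |JL| = 12.50 ✓; ∠JLT = 45.10° ✓; |LT| = 10.90 ✓; ∠LTK = 80.80° ✓; |TK| = 11.10 ✓; ∠TKF = 111.7° ✓; |KF| = 8.300 ✓; ∠KFD = 102.2° ✓; |FD| = 12.20 ✓; ∠FDR = 143.4° ✓; |DR| = 25.70 ✗.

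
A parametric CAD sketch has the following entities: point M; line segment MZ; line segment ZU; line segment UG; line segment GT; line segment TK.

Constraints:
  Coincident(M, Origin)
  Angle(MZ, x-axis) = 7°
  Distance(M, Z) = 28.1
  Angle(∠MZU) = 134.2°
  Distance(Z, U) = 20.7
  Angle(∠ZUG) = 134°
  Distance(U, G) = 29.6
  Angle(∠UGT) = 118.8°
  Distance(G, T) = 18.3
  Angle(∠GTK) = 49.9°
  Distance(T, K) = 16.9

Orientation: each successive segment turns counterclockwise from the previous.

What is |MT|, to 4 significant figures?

58.49

∠ZUG = 134.0° gives UG at 98.80° from the x-axis; with |UG| = 29.6, G = (35.88, 49.16). ∠UGT = 118.8° gives GT at 160.0° from the x-axis; with |GT| = 18.3, T = (18.68, 55.42). Then |MT| = |T − M| = 58.49.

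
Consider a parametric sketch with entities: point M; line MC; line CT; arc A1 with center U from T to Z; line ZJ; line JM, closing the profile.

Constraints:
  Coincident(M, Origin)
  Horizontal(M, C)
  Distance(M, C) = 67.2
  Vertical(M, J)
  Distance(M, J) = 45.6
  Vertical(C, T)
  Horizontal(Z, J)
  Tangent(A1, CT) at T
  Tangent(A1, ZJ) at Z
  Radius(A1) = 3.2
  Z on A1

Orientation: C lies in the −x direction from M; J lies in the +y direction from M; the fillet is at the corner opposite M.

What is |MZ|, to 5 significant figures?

78.583

The virtual corner opposite M is at (-67.200, 45.600). A1 meets CT tangentially, so UT is at right angles to CT and the tangent condition forces UZ to be normal to ZJ, with radius 3.2, so the center U sits 3.2 in from both sides at U = (-64.000, 42.400). That places the tangent points at T = (-67.200, 42.400) on CT and Z = (-64.000, 45.600) on ZJ. Then |MZ| = |Z − M| = 78.583.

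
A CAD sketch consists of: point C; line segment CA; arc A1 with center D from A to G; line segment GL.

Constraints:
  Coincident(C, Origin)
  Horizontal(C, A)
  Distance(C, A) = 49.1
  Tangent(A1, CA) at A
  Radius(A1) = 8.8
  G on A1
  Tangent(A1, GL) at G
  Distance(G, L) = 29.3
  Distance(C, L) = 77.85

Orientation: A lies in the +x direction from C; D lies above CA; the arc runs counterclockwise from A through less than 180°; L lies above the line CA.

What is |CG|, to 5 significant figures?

56.634

Checks: |DG| = 8.800 ✓; ∠(DG, GL) = 90.00° ✓; |GL| = 29.30 ✓; |CL| = 77.85 ✓.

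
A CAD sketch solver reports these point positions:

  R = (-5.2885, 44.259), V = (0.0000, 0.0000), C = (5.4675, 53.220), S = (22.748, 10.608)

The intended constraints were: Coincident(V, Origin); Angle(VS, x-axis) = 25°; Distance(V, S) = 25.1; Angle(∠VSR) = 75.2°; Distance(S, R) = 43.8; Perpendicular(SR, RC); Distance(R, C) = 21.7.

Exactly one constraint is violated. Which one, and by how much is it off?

Distance(R, C) = 21.7 — off by 7.70.

V = (0.00, 0.00) ✓; VS at 25.00° ✓; |VS| = 25.10 ✓; ∠VSR = 75.20° ✓; |SR| = 43.80 ✓; ∠(SR, RC) = 90.00° ✓; |RC| = 14.00 ✗.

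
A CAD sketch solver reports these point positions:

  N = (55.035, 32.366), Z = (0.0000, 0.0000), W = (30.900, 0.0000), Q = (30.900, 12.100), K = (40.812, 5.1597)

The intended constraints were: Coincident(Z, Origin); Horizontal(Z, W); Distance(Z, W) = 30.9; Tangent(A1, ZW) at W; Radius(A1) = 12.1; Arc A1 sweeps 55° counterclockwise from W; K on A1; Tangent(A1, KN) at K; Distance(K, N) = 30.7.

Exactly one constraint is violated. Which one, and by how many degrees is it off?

Tangent(A1, KN) at K — off by 7.40°.

Z = (0.00, 0.00) ✓; Z.y = 0.00, W.y = 0.00 ✓; |ZW| = 30.90 ✓; ∠(QW, WZ) = 90.00° ✓; |QW| = 12.10 ✓; bearing(Q→K) − bearing(Q→W) = 55.00° ✓; |QK| = 12.10 ✓; ∠(QK, KN) = 82.60° ✗; |KN| = 30.70 ✓.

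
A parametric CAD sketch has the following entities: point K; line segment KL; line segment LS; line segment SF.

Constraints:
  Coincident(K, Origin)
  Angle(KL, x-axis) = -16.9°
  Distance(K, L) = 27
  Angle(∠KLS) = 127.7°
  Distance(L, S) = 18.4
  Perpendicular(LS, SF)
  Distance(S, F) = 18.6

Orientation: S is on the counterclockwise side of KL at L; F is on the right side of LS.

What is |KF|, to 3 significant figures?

53.1

∠KLS = 127.7°, so LS runs at -16.9° + (180° − 127.7°) = 35.4° from the x-axis; with |LS| = 18.4, S = L + 18.4·(cos 35.4°, sin 35.4°) = (40.8, 2.81). LS is perpendicular to SF; with |SF| = 18.6 on the right of LS, F = S + 18.6·(0.579, -0.815) = (51.6, -12.4). Then |KF| = |F − K| = 53.1.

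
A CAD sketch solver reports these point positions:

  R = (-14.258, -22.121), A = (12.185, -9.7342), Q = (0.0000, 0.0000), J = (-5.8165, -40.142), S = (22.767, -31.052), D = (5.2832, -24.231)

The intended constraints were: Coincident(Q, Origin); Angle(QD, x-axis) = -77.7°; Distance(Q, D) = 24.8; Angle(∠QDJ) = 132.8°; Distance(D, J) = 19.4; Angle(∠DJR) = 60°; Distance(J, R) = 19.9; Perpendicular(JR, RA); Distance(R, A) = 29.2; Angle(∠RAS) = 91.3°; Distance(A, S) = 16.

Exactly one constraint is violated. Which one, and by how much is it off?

Distance(A, S) = 16 — off by 7.80.

Q = (0.00, 0.00) ✓; QD at -77.70° ✓; |QD| = 24.80 ✓; ∠QDJ = 132.8° ✓; |DJ| = 19.40 ✓; ∠DJR = 60.00° ✓; |JR| = 19.90 ✓; ∠(JR, RA) = 90.00° ✓; |RA| = 29.20 ✓; ∠RAS = 91.30° ✓; |AS| = 23.80 ✗.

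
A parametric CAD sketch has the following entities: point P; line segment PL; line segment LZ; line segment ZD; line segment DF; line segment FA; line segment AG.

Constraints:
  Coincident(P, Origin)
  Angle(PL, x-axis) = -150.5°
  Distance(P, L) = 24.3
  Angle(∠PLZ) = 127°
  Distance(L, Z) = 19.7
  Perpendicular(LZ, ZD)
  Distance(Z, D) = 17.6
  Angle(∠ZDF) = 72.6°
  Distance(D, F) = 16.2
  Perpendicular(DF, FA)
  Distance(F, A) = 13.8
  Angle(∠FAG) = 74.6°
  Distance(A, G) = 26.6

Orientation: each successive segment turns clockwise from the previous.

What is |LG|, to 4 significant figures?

33.76

P is at the origin; PL runs at -150.5° with length 24.3, so L = (-21.15, -11.97). ∠PLZ = 127.0° gives LZ at 156.5° from the x-axis; with |LZ| = 19.7, Z = (-39.22, -4.111). LZ ⟂ ZD, so ZD runs at 66.50°; with |ZD| = 17.6, D = (-32.20, 12.03). ∠ZDF = 72.6° gives DF at -40.90° from the x-axis; with |DF| = 16.2, F = (-19.95, 1.423). DF ⟂ FA, so FA runs at -130.9°; with |FA| = 13.8, A = (-28.99, -9.008). ∠FAG = 74.6° gives AG at 123.7° from the x-axis; with |AG| = 26.6, G = (-43.75, 13.12). Then |LG| = |G − L| = 33.76.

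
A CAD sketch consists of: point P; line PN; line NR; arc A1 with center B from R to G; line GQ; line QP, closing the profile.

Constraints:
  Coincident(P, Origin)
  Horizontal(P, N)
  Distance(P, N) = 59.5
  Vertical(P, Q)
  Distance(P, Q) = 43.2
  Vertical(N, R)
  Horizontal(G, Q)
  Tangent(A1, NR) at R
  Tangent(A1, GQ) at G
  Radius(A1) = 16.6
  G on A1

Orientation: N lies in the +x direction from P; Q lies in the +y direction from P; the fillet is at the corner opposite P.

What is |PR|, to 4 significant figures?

65.18

P is at the origin; PN is horizontal with |PN| = 59.5 and N on the +x side, so N = (59.50, 0.000). PQ is vertical with |PQ| = 43.2 and Q on the +y side, so Q = (0.000, 43.20). The virtual corner opposite P is at (59.50, 43.20). A1 meets NR tangentially, so BR is at right angles to NR and tangency of A1 to GQ means the radius BG is perpendicular to GQ, with radius 16.6, so the center B sits 16.6 in from both sides at B = (42.90, 26.60). That places the tangent points at R = (59.50, 26.60) on NR and G = (42.90, 43.20) on GQ. Then |PR| = |R − P| = 65.18.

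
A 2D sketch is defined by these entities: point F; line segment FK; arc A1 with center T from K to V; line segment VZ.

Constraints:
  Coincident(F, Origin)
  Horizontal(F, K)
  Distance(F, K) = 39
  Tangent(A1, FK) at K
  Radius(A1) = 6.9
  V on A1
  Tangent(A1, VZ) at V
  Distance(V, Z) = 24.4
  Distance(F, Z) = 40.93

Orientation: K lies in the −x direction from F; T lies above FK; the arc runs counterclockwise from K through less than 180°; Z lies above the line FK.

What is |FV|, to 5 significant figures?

32.706

F is at the origin; F and K share the same y with |FK| = 39.0 and K on the −x side, so K = (-39.000, 0.0000). The tangent condition forces TK to be normal to FK, so T = K + (0, 6.9) = (-39.000, 6.9000). Since TV ⟂ VZ (tangency), |TZ| = √(6.9² + 24.4²) = 25.357 regardless of where V sits on A1. So Z lies on both circle(F, 40.93) and circle(T, 25.357); the above-FK intersection is Z = (-28.076, 29.783). V is the foot of the tangent from Z: V = (-32.199, 5.7339).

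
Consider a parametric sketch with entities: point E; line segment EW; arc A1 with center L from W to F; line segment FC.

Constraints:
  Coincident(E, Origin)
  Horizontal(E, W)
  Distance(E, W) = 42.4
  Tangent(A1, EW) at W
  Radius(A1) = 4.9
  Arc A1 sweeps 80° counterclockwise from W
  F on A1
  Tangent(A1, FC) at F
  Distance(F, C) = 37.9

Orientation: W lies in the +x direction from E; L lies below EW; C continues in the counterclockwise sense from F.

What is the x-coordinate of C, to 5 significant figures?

30.993

E is at the origin; EW is horizontal with |EW| = 42.4 and W on the +x side, so W = (42.400, 0.0000). Since A1 is tangent to EW there, LW ⟂ EW, so L = W + (0, -4.9) = (42.400, -4.9000). On A1, W sits at bearing 90° from L; an 80° counterclockwise sweep puts F at bearing 170°, so F = L + 4.9·(cos 170°, sin 170°) = (37.574, -4.0491). Tangency of A1 to FC means the radius LF is perpendicular to FC, so FC runs along (−sin 170°, cos 170°); with |FC| = 37.9, C = (30.993, -41.373). So C.x = 30.993.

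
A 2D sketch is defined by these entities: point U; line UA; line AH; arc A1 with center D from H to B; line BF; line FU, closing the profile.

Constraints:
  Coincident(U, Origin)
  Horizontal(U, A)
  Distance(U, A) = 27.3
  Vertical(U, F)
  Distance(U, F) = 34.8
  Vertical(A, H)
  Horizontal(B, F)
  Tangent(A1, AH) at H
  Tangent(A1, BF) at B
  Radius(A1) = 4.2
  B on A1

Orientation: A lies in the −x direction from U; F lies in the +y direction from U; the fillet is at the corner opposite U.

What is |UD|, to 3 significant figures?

38.3

U is at the origin; U and A share the same y with |UA| = 27.3 and A on the −x side, so A = (-27.3, 0.00). U and F share the same x with |UF| = 34.8 and F on the +y side, so F = (0.00, 34.8). The virtual corner opposite U is at (-27.3, 34.8). Tangency of A1 to AH means the radius DH is perpendicular to AH and tangency of A1 to BF means the radius DB is perpendicular to BF, with radius 4.2, so the center D sits 4.2 in from both sides at D = (-23.1, 30.6). Then |UD| = |D − U| = 38.3.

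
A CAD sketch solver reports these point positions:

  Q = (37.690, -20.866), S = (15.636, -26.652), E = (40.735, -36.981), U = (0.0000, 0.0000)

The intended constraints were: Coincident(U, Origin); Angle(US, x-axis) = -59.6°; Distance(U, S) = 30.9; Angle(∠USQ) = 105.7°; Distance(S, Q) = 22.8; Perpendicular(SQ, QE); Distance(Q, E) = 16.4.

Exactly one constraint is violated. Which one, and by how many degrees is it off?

Perpendicular(SQ, QE) — off by 4.00°.

U = (0.00, 0.00) ✓; US at -59.60° ✓; |US| = 30.90 ✓; ∠USQ = 105.7° ✓; |SQ| = 22.80 ✓; ∠(SQ, QE) = 94.00° ✗; |QE| = 16.40 ✓.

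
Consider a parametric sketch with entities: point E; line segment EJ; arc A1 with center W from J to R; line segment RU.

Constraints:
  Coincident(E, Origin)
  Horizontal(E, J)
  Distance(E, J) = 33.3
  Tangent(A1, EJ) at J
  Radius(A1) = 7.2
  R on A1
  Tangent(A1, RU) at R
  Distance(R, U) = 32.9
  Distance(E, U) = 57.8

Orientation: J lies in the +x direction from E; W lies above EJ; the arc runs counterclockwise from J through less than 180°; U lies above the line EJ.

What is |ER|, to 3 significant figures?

41.1

Checks: |WJ| = 7.200 ✓; |WR| = 7.200 ✓; ∠(WR, RU) = 90.00° ✓; |RU| = 32.90 ✓; |EU| = 57.80 ✓.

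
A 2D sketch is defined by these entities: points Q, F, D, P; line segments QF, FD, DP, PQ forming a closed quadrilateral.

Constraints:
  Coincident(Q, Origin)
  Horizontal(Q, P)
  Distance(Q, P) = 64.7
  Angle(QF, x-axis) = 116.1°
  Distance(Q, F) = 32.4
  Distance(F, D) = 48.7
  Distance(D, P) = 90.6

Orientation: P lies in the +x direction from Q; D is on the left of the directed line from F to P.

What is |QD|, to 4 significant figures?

72.31

Q is at the origin; Q and P share the same y with |QP| = 64.7 and P in +x, so P = (64.7, 0). QF runs at 116.1° with |QF| = 32.4, so F = (-14.25, 29.10). D is determined by |FD| = 48.7 and |DP| = 90.6 together: it lies at the intersection of circle(F, 48.7) and circle(P, 90.6). With |FP| = 84.14, the foot of the radical line on FP is 7.390 from F and the perpendicular offset is √(48.7² − 7.390²) = 48.14. Taking the left-of-FP solution: D = (9.325, 71.71).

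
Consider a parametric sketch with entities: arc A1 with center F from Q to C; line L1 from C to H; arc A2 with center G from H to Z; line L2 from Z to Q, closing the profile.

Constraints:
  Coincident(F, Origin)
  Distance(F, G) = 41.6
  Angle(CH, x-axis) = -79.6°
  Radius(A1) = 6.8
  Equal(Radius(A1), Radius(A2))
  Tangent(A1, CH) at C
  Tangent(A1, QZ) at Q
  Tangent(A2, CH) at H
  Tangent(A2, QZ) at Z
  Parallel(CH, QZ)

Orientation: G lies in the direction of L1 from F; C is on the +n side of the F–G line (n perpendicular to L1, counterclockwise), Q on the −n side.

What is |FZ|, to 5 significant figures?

42.152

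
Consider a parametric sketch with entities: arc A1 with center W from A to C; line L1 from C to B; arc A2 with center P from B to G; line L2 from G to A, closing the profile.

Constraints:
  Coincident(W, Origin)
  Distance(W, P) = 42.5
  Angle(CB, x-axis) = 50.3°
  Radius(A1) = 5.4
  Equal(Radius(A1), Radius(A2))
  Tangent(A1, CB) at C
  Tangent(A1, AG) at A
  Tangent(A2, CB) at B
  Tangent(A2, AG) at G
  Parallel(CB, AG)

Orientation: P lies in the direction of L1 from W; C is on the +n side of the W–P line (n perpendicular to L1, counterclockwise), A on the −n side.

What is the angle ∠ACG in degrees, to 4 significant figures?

75.74°

The slot axis is L1's direction at 50.3°, so u = (cos 50.3°, sin 50.3°) = (0.6388, 0.7694) and n = (−sin 50.3°, cos 50.3°) = (-0.7694, 0.6388). W is at the origin and P lies 42.5 along u from W, so P = 42.5·u = (27.15, 32.70). Tangency of A1 to both parallel lines with radius 5.4 puts C and A at W ± 5.4·n: C = (-4.155, 3.449), A = (4.155, -3.449). Equal radii place B and G the same way about P: B = P + 5.4·n = (22.99, 36.15), G = P − 5.4·n = (31.30, 29.25). Then cos ∠ACG = CA·CG / (|CA||CG|), giving 75.74°.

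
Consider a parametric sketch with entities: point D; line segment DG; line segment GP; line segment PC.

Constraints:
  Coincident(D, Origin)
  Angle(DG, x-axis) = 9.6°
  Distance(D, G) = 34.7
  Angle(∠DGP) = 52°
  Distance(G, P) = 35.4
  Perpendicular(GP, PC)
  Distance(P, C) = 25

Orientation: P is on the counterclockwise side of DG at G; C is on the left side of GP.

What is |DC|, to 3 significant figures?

14.2

∠DGP = 52.0°, so GP runs at 9.6° + (180° − 52.0°) = 138° from the x-axis; with |GP| = 35.4, P = G + 35.4·(cos 138°, sin 138°) = (8.07, 29.7). GP is perpendicular to PC; with |PC| = 25.0 on the left of GP, C = P + 25.0·(-0.674, -0.738) = (-8.78, 11.2). Then |DC| = |C − D| = 14.2.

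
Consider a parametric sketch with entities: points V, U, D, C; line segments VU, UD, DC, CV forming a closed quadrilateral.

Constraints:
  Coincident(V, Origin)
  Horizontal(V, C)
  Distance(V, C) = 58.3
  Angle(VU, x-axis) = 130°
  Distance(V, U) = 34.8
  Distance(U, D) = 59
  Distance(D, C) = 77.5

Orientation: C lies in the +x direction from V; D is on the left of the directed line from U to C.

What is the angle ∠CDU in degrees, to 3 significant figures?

75.6°

V is at the origin; VC is horizontal with |VC| = 58.3 and C in +x, so C = (58.3, 0). VU runs at 130.0° with |VU| = 34.8, so U = (-22.4, 26.7). D is determined by |UD| = 59.0 and |DC| = 77.5 together: it lies at the intersection of circle(U, 59.0) and circle(C, 77.5). With |UC| = 85.0, the foot of the radical line on UC is 27.6 from U and the perpendicular offset is √(59.0² − 27.6²) = 52.1. Taking the left-of-UC solution: D = (20.2, 67.5).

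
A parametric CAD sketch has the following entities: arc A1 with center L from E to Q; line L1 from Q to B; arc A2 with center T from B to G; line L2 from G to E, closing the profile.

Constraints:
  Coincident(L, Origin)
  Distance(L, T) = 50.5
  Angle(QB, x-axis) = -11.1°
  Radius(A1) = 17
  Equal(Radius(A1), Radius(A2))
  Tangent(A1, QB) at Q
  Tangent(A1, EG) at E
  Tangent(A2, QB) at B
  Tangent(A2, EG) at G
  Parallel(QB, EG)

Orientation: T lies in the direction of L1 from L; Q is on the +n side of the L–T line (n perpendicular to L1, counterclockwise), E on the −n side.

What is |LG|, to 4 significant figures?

53.28

Tangency of A1 to both parallel lines with radius 17.0 puts Q and E at L ± 17.0·n: Q = (3.273, 16.68), E = (-3.273, -16.68). Equal radii place B and G the same way about T: B = T + 17.0·n = (52.83, 6.960), G = T − 17.0·n = (46.28, -26.40). Then |LG| = |G − L| = 53.28.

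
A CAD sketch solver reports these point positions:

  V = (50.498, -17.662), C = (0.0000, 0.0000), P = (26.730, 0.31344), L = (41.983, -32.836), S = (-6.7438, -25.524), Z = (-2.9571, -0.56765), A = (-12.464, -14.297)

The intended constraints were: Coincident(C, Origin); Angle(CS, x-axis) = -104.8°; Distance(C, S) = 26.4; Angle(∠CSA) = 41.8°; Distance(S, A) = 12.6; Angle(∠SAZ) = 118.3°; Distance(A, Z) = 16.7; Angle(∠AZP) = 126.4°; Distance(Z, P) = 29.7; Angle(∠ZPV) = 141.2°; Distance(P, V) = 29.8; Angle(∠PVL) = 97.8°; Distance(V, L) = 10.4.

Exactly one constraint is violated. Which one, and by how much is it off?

Distance(V, L) = 10.4 — off by 7.00.

C = (0.00, 0.00) ✓; CS at -104.8° ✓; |CS| = 26.40 ✓; ∠CSA = 41.80° ✓; |SA| = 12.60 ✓; ∠SAZ = 118.3° ✓; |AZ| = 16.70 ✓; ∠AZP = 126.4° ✓; |ZP| = 29.70 ✓; ∠ZPV = 141.2° ✓; |PV| = 29.80 ✓; ∠PVL = 97.80° ✓; |VL| = 17.40 ✗.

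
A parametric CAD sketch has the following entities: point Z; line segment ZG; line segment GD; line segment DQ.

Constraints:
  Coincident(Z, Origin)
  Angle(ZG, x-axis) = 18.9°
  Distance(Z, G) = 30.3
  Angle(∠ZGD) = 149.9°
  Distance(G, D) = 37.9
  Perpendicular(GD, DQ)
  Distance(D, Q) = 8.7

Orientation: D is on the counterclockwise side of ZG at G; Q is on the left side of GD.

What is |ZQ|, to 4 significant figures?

64.44

Z is at the origin; ZG runs at 18.9° with length 30.3, so G = 30.3·(cos 18.9°, sin 18.9°) = (28.67, 9.815). ∠ZGD = 149.9°, so GD runs at 18.9° + (180° − 149.9°) = 49.00° from the x-axis; with |GD| = 37.9, D = G + 37.9·(cos 49.00°, sin 49.00°) = (53.53, 38.42). GD ⟂ DQ; with |DQ| = 8.7 on the left of GD, Q = D + 8.7·(-0.7547, 0.6561) = (46.97, 44.13). Then |ZQ| = |Q − Z| = 64.44.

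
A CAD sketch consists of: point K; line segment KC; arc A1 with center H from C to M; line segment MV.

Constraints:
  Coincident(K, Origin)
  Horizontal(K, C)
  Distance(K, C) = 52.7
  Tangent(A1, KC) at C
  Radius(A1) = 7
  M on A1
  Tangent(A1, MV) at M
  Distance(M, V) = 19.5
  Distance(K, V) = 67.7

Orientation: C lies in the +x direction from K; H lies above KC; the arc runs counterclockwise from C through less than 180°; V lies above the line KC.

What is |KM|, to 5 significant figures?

59.882

Checks: |HM| = 7.000 ✓; ∠(HM, MV) = 90.00° ✓; |MV| = 19.50 ✓; |KV| = 67.70 ✓.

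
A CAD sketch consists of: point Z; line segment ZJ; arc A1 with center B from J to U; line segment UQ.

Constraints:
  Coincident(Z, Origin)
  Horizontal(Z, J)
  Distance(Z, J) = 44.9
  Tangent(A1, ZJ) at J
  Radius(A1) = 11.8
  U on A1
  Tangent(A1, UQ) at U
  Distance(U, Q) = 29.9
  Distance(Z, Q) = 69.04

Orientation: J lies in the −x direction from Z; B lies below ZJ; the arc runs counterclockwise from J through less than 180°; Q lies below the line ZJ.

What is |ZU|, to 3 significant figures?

58.1

Checks: |BU| = 11.80 ✓; ∠(BU, UQ) = 90.00° ✓; |UQ| = 29.90 ✓; |ZQ| = 69.04 ✓.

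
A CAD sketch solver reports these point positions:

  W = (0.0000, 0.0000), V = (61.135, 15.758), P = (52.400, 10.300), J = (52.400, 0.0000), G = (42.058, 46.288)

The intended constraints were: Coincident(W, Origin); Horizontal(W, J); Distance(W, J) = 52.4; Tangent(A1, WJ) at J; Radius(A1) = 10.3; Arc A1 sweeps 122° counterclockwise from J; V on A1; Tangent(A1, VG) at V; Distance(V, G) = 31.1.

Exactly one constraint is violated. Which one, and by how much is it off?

Distance(V, G) = 31.1 — off by 4.90.

W = (0.00, 0.00) ✓; W.y = 0.00, J.y = 0.00 ✓; |WJ| = 52.40 ✓; ∠(PJ, JW) = 90.00° ✓; |PJ| = 10.30 ✓; bearing(P→V) − bearing(P→J) = 122.0° ✓; |PV| = 10.30 ✓; ∠(PV, VG) = 90.00° ✓; |VG| = 36.00 ✗.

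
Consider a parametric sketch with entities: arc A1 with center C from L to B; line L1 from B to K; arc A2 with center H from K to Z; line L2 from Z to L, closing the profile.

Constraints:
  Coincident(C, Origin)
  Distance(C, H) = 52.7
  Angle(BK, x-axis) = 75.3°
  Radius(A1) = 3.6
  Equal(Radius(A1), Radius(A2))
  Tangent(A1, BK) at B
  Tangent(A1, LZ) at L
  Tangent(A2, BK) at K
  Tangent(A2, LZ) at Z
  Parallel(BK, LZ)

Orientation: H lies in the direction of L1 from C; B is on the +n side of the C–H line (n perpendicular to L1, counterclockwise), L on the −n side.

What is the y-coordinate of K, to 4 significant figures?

51.89

Tangency of A1 to both parallel lines with radius 3.6 puts B and L at C ± 3.6·n: B = (-3.482, 0.9135), L = (3.482, -0.9135). Equal radii place K and Z the same way about H: K = H + 3.6·n = (9.891, 51.89), Z = H − 3.6·n = (16.86, 50.06). So K.y = 51.89.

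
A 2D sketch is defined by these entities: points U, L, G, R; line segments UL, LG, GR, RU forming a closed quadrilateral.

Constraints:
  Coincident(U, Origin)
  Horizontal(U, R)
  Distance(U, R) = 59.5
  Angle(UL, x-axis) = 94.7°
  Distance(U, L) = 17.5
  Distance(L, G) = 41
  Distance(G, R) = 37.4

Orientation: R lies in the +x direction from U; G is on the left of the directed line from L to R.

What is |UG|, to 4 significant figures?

48.19

Checks: |LG| = 41.00 ✓; |GR| = 37.40 ✓.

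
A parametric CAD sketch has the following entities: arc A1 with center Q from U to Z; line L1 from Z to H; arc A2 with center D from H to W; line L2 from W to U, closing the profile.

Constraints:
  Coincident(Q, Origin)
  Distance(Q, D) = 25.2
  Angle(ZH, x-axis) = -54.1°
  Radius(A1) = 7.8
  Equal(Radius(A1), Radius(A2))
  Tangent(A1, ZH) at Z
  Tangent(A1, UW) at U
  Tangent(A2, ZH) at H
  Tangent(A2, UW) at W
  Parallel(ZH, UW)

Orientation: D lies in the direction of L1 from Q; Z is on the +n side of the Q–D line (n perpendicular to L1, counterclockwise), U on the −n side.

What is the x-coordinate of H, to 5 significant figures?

21.095

Tangency of A1 to both parallel lines with radius 7.8 puts Z and U at Q ± 7.8·n: Z = (6.3183, 4.5737), U = (-6.3183, -4.5737). Equal radii place H and W the same way about D: H = D + 7.8·n = (21.095, -15.839), W = D − 7.8·n = (8.4583, -24.987). So H.x = 21.095.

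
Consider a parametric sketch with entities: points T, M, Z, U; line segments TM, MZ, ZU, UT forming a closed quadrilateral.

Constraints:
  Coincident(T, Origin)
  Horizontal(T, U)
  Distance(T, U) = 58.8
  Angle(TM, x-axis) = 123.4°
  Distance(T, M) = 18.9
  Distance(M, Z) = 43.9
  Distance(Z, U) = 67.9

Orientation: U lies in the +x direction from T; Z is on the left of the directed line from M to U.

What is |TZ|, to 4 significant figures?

53.80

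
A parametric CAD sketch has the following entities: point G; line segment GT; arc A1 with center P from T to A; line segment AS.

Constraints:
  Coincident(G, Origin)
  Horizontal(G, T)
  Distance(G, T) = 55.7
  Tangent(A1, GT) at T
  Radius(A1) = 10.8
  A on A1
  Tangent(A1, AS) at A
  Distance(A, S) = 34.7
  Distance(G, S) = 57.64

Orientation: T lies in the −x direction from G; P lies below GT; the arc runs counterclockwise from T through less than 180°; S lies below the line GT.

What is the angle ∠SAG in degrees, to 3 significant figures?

60.9°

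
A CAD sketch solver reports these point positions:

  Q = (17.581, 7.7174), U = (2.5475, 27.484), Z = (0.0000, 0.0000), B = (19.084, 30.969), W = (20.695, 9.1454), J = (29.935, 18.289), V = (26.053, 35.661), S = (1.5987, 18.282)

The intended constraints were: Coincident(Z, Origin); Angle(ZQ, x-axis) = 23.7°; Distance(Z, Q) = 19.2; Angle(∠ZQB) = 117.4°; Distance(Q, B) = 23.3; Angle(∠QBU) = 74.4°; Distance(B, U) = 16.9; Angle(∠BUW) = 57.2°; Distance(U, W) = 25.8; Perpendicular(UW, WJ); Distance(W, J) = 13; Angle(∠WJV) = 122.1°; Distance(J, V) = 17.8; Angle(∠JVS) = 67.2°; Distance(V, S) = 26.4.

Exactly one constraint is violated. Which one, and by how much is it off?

Distance(V, S) = 26.4 — off by 3.60.

Z = (0.00, 0.00) ✓; ZQ at 23.70° ✓; |ZQ| = 19.20 ✓; ∠ZQB = 117.4° ✓; |QB| = 23.30 ✓; ∠QBU = 74.40° ✓; |BU| = 16.90 ✓; ∠BUW = 57.20° ✓; |UW| = 25.80 ✓; ∠(UW, WJ) = 90.00° ✓; |WJ| = 13.00 ✓; ∠WJV = 122.1° ✓; |JV| = 17.80 ✓; ∠JVS = 67.20° ✓; |VS| = 30.00 ✗.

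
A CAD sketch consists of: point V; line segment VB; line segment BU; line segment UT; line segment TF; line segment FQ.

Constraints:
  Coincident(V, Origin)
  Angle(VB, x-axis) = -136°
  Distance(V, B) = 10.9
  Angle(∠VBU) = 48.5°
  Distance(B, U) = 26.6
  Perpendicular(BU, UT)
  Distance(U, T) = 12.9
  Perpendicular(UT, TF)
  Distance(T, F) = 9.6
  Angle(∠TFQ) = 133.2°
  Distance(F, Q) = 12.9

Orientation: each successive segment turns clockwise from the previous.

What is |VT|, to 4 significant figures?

19.95

V is at the origin; VB runs at -136.0° with length 10.9, so B = (-7.841, -7.572). ∠VBU = 48.5° gives BU at 92.50° from the x-axis; with |BU| = 26.6, U = (-9.001, 19.00). The perpendicularity gives UT at right angles to BU, so UT runs at 2.500°; with |UT| = 12.9, T = (3.887, 19.57). Then |VT| = |T − V| = 19.95.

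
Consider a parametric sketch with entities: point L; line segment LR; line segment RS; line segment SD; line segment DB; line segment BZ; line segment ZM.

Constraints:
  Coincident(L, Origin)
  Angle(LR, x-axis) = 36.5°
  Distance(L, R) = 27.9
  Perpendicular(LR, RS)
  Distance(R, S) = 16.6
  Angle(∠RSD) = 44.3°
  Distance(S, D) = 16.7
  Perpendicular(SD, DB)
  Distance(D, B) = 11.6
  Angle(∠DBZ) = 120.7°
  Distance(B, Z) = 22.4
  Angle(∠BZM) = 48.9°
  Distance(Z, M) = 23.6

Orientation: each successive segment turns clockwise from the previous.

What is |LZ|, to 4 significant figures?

46.23

SD is perpendicular to DB, so DB runs at 80.80°; with |DB| = 11.6, B = (17.67, 17.37). ∠DBZ = 120.7° gives BZ at 21.50° from the x-axis; with |BZ| = 22.4, Z = (38.51, 25.58). Then |LZ| = |Z − L| = 46.23.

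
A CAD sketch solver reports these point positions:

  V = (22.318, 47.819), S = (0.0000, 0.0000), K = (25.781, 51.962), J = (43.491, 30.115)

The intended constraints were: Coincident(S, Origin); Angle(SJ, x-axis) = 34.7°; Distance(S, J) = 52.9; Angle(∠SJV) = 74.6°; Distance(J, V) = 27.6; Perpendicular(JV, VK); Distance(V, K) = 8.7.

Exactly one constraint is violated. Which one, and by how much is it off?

Distance(V, K) = 8.7 — off by 3.30.

S = (0.00, 0.00) ✓; SJ at 34.70° ✓; |SJ| = 52.90 ✓; ∠SJV = 74.60° ✓; |JV| = 27.60 ✓; ∠(JV, VK) = 89.99° ✓; |VK| = 5.400 ✗.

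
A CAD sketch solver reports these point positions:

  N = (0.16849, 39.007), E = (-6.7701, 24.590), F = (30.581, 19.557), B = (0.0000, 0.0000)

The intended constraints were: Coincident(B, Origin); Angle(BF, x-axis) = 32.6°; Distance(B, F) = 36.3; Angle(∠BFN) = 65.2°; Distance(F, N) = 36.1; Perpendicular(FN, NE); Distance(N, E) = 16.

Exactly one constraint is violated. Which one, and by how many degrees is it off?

Perpendicular(FN, NE) — off by 6.90°.

B = (0.00, 0.00) ✓; BF at 32.60° ✓; |BF| = 36.30 ✓; ∠BFN = 65.20° ✓; |FN| = 36.10 ✓; ∠(FN, NE) = 96.90° ✗; |NE| = 16.00 ✓.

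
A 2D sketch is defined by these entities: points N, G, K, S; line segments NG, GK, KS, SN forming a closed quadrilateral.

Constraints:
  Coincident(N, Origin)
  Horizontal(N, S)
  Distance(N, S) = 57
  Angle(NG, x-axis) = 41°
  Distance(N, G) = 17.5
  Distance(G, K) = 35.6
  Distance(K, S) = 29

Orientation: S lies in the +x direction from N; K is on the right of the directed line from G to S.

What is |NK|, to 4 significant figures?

38.13

N is at the origin; NS is horizontal with |NS| = 57.0 and S in +x, so S = (57.0, 0). NG runs at 41.0° with |NG| = 17.5, so G = (13.21, 11.48). K is determined by |GK| = 35.6 and |KS| = 29.0 together: it lies at the intersection of circle(G, 35.6) and circle(S, 29.0). With |GS| = 45.27, the foot of the radical line on GS is 27.35 from G and the perpendicular offset is √(35.6² − 27.35²) = 22.79. Taking the right-of-GS solution: K = (33.88, -17.50).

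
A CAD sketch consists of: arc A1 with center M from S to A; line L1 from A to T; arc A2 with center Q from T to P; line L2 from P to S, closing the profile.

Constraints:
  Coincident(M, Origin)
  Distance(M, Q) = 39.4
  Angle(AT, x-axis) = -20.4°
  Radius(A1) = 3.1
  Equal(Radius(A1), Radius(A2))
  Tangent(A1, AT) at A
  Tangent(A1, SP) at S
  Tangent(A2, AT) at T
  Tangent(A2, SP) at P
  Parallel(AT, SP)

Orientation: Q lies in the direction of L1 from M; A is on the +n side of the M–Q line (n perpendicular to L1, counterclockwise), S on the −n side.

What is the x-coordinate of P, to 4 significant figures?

35.85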